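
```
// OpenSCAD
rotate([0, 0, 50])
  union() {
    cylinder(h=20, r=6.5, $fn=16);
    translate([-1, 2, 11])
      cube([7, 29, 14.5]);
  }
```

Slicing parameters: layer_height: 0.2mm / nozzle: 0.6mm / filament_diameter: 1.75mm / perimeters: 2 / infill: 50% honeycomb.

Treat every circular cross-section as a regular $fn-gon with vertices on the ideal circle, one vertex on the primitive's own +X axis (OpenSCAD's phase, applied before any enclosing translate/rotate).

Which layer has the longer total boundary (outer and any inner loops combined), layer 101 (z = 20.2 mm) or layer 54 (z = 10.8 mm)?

Layer 101 (z = 20.2): the cylinder is not intersected at this z (z outside [0, 20]); the 7×29 cube at (-1, 2) contributes its full rectangle (perimeter 72.00 mm); Combining (union): only the 7×29 cube at (-1, 2) is present, so the union is just that shape — boundary = 72.00 mm; (rotated 50° about Z; rotation is an isometry so areas/perimeters/island counts are preserved). So its perimeter = 72.00 mm. Layer 54 (z = 10.8): the r=6.5 cylinder gives a regular 16-gon of circumradius 6.5 (constant along its height) (perimeter = 2·16·6.500·sin(180°/16) = 40.58 mm); the cube at (-1, 2) is not intersected at this z (z outside [11, 25.5]); Merging all regions: only the r=6.5 cylinder is present, so the union is just that shape — boundary = 40.58 mm; (rotated 50° about Z; rotation is an isometry so areas/perimeters/island counts are preserved). So its perimeter = 40.58 mm. Layer 101 is larger (72.00 vs 40.58 mm).

layer 101 (z = 20.2 mm)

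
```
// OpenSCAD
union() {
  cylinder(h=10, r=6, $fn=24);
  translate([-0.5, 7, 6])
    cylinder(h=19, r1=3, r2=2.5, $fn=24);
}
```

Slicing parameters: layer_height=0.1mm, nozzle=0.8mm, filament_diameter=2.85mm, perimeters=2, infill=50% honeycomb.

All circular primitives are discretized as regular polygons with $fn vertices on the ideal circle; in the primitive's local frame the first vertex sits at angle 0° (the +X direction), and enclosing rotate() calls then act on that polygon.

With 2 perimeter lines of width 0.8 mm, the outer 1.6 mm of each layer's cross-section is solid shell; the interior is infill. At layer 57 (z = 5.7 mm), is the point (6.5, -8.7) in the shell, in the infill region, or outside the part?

outside

At z = 5.7 mm: the r=6 cylinder gives a regular 24-gon of circumradius 6 (constant along its height); the cone at (-0.5, 7) is absent (z outside [6, 25]); Combining (union): only the r=6 cylinder is present, so the union is just that shape — 1 connected region. Overall, the cross-section is a single solid region. The nearest boundary edge runs (3.00, -5.20)→(4.24, -4.24); distance from the point to it = 4.91 mm. The point is not inside any of the regions above, so it lies outside the cross-section (4.91 mm from the nearest boundary).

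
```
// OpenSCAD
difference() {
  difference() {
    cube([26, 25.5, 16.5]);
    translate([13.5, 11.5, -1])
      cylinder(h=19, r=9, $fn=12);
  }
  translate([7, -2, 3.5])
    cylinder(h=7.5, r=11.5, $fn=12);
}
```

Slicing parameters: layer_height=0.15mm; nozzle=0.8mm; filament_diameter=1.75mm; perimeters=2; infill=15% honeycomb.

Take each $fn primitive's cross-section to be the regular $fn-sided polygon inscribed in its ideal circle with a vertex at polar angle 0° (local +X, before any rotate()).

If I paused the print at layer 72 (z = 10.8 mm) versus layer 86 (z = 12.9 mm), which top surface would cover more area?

Layer 72 (z = 10.8): the cube (footprint 26×25.5) is included at this height (area 663.00 mm²); the cylinder at (13.5, 11.5): section is a regular 12-gon, circumradius r=9 (area = (12/2)·9.000²·sin(360°/12) = 243.00 mm²); Subtracting the remaining from the first: starting from the 26×25.5 cube (663.00 mm²), the r=9 cylinder at (13.5, 11.5) lies wholly inside it (removes its full 243.00 mm² and its 55.90 mm outline becomes a hole wall) — area = 420.00 mm²; the r=11.5 cylinder at (7, -2) gives a regular 12-gon of circumradius 11.5 (constant along its height) (area = (12/2)·11.500²·sin(360°/12) = 396.75 mm²); Taking the first minus the rest: starting from that combined region (420.00 mm²), the r=11.5 cylinder at (7, -2) partially overlaps it — only the 90.43 mm² overlap (of its 396.75 mm²) is removed, clipping the outline — area = 329.57 mm². So its area = 329.57 mm². Layer 86 (z = 12.9): the cube (footprint 26×25.5) is included at this height (area 663.00 mm²); the cylinder at (13.5, 11.5): section is a regular 12-gon, circumradius r=9 (area = (12/2)·9.000²·sin(360°/12) = 243.00 mm²); Subtracting the remaining from the first: starting from the 26×25.5 cube (663.00 mm²), the r=9 cylinder at (13.5, 11.5) lies wholly inside it (removes its full 243.00 mm² and its 55.90 mm outline becomes a hole wall) — area = 420.00 mm²; the cylinder at (7, -2) is not intersected at this z (z outside [3.5, 11]); Subtracting the remaining from the first: none of the subtracted shapes is present at this height, so that combined region is unchanged — area = 420.00 mm². So its area = 420.00 mm². Layer 86 is larger (420.00 vs 329.57 mm²).

layer 86 (z = 12.9 mm)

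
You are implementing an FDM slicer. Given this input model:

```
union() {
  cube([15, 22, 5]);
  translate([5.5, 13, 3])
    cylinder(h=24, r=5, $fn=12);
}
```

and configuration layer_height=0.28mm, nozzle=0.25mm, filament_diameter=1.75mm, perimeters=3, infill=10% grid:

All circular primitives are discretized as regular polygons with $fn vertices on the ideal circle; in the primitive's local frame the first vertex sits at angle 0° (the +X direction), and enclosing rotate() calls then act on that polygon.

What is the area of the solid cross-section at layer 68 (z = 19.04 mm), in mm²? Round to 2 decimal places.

75.00 mm²

At z = 19.04 mm: the cube does not reach this height (z outside [0, 5]); the r=5 cylinder at (5.5, 13) contributes a regular 12-gon of circumradius 5 (area = (12/2)·5.000²·sin(360°/12) = 75.00 mm²); Combining (union): only the r=5 cylinder at (5.5, 13) is present, so the union is just that shape — area = 75.00 mm². Overall, the cross-section is a single solid region. Net area = 75.00 mm².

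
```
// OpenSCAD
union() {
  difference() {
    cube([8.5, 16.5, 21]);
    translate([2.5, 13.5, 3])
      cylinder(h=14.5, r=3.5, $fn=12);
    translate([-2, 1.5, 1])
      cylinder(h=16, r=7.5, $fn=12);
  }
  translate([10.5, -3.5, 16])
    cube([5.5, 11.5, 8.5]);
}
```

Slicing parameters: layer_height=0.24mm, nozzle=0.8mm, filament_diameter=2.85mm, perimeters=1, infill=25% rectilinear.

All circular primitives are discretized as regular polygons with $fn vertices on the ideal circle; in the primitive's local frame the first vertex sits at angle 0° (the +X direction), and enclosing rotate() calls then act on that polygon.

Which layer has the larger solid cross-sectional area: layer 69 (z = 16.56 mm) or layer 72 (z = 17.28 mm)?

Layer 69 (z = 16.56): the cube (footprint 8.5×16.5) is included at this height (area 140.25 mm²); the cylinder at (2.5, 13.5): section is a regular 12-gon, circumradius r=3.5 (area = (12/2)·3.500²·sin(360°/12) = 36.75 mm²); the cylinder at (-2, 1.5): section is a regular 12-gon, circumradius r=7.5 (area = (12/2)·7.500²·sin(360°/12) = 168.75 mm²); Subtracting the remaining from the first: starting from the 8.5×16.5 cube (140.25 mm²), the r=3.5 cylinder at (2.5, 13.5) partially overlaps it — only the 32.86 mm² overlap (of its 36.75 mm²) is removed, clipping the outline; the r=7.5 cylinder at (-2, 1.5) partially overlaps it — only the 35.67 mm² overlap (of its 168.75 mm²) is removed, clipping the outline — area = 71.72 mm²; the cube at (10.5, -3.5) (footprint 5.5×11.5) is included at this height (area 63.25 mm²); Combining (union): the 2 present regions are separate (no shared area or edge), so areas and boundary lengths simply add and each stays a separate island — area = 134.97 mm². So its area = 134.97 mm². Layer 72 (z = 17.28): the cube (footprint 8.5×16.5) is included at this height (area 140.25 mm²); the r=3.5 cylinder at (2.5, 13.5) gives a regular 12-gon of circumradius 3.5 (constant along its height) (area = (12/2)·3.500²·sin(360°/12) = 36.75 mm²); the cylinder at (-2, 1.5) does not reach this height (z outside [1, 17]); Subtracting the remaining from the first: starting from the 8.5×16.5 cube (140.25 mm²), the r=3.5 cylinder at (2.5, 13.5) partially overlaps it — only the 32.86 mm² overlap (of its 36.75 mm²) is removed, clipping the outline — area = 107.39 mm²; the cube at (10.5, -3.5) (footprint 5.5×11.5) is included at this height (area 63.25 mm²); Combining (union): the 2 present regions are separate (no shared area or edge), so areas and boundary lengths simply add and each stays a separate island — area = 170.64 mm². So its area = 170.64 mm². Layer 72 is larger (170.64 vs 134.97 mm²).

layer 72 (z = 17.28 mm)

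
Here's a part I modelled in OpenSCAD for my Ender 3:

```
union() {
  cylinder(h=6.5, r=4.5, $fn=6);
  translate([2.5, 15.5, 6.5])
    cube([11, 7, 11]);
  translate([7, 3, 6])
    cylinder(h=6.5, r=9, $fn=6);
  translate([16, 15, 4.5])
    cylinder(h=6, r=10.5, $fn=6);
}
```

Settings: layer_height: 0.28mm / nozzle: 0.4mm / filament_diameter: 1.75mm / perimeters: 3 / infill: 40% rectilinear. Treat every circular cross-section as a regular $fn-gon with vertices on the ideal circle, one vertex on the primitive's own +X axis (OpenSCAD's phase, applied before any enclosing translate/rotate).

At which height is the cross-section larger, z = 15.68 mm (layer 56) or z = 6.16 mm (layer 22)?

layer 22 (z = 6.16 mm)

Layer 56 (z = 15.68): the cylinder does not reach this height (z outside [0, 6.5]); the 11×7 cube at (2.5, 15.5) contributes its full rectangle (area 77.00 mm²); the cylinder at (7, 3) is absent (z outside [6, 12.5]); the cylinder at (16, 15) is not intersected at this z (z outside [4.5, 10.5]); Merging all regions: only the 11×7 cube at (2.5, 15.5) is present, so the union is just that shape — area = 77.00 mm². So its area = 77.00 mm². Layer 22 (z = 6.16): the r=4.5 cylinder contributes a regular 6-gon of circumradius 4.5 (area = (6/2)·4.500²·sin(360°/6) = 52.61 mm²); the cube at (2.5, 15.5) does not reach this height (z outside [6.5, 17.5]); the r=9 cylinder at (7, 3) contributes a regular 6-gon of circumradius 9 (area = (6/2)·9.000²·sin(360°/6) = 210.44 mm²); the cylinder at (16, 15): section is a regular 6-gon, circumradius r=10.5 (area = (6/2)·10.500²·sin(360°/6) = 286.44 mm²); Taking the union: the regions partially overlap — summed areas 549.49 mm² minus the doubly-counted overlap 45.39 mm² gives 504.11 mm² — area = 504.11 mm². So its area = 504.11 mm². Layer 22 is larger (504.11 vs 77.00 mm²).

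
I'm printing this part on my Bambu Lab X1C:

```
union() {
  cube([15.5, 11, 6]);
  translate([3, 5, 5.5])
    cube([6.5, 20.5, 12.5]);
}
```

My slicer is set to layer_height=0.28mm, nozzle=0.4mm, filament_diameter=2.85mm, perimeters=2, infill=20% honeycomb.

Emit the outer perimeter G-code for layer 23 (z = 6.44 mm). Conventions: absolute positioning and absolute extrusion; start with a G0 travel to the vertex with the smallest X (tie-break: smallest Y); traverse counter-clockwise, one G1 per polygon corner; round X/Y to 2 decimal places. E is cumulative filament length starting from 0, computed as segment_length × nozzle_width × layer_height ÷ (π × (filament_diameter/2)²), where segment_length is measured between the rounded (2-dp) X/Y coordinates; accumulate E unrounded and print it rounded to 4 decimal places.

G0 X3.00 Y5.00 Z6.44
G1 X9.50 Y5.00 E0.1141
G1 X9.50 Y25.50 E0.4740
G1 X3.00 Y25.50 E0.5881
G1 X3.00 Y5.00 E0.9481

At z = 6.44 mm: the cube is not intersected at this z (z outside [0, 6]); the cube at (3, 5) (footprint 6.5×20.5) is included at this height; Merging all regions: only the 6.5×20.5 cube at (3, 5) is present, so the union is just that shape — 1 connected region. The outline is a single polygon with 4 vertices. Extrusion per mm of travel: 0.4 × 0.28 / (π × 1.425²) = 0.017557. Accumulating E over each segment gives final E = 0.9481.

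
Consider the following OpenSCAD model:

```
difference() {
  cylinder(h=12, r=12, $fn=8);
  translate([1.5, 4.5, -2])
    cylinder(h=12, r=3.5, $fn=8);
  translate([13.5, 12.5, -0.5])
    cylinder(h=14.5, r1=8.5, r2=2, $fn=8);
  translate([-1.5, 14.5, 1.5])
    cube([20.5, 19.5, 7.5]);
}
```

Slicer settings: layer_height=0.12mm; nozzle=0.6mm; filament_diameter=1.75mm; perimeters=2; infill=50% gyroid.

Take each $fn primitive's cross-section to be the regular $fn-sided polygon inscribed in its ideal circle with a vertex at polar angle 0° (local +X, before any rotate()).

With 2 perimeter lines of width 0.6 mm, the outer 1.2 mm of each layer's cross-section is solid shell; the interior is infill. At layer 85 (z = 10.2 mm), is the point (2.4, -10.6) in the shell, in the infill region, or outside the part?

At z = 10.2 mm: the cylinder: section is a regular 8-gon, circumradius r=12; the cylinder at (1.5, 4.5) does not reach this height (z outside [-2, 10]); the cone at (13.5, 12.5) contributes a regular 8-gon of circumradius 3.703 (interpolated between r1=8.5 and r2=2 at t=0.738); the cube at (-1.5, 14.5) is absent (z outside [1.5, 9]); After the difference (first − rest): starting from the r=12 cylinder, the cone at (13.5, 12.5) misses the remaining region (no effect) — 1 connected region. Overall, the cross-section is a single solid region. The nearest boundary edge runs (8.49, -8.49)→(-0.00, -12.00); distance from the point to it = 0.37 mm. The point is inside the cross-section, 0.37 mm from the nearest boundary — within the 1.2 mm shell band (2 × 0.6).

shell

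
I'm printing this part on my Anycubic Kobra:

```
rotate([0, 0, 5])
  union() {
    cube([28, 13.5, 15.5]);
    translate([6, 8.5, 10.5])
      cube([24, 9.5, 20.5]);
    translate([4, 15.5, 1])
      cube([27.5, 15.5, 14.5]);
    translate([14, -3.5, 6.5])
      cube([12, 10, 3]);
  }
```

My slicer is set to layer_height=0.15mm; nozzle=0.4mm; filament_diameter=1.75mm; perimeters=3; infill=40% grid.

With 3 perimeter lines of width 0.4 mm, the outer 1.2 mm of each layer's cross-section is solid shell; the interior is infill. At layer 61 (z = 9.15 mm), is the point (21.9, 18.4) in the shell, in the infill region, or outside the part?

At z = 9.15 mm: the cube (footprint 28×13.5) is included at this height; the cube at (6, 8.5) does not reach this height (z outside [10.5, 31]); the cube at (4, 15.5) (footprint 27.5×15.5) is included at this height; the cube at (14, -3.5) is present — its section is the full 12×10 rectangle; Combining (union): the regions partially overlap (shared area 78.00 mm²), so overlapping operands fuse into one piece — 2 connected regions; (whole slice rotated 5° about Z — lengths, areas and connectivity unchanged). Overall, the cross-section has 2 separate islands. Undo the 5° rotation: the query point maps to (23.420, 16.421) in the un-rotated model frame. The nearest boundary edge runs (31.50, 15.50)→(4.00, 15.50); distance from the point to it = 0.92 mm. (Shell/infill is judged within the island containing the point — the largest one.) The point is inside the cross-section, 0.92 mm from the nearest boundary — within the 1.2 mm shell band (3 × 0.4).

shell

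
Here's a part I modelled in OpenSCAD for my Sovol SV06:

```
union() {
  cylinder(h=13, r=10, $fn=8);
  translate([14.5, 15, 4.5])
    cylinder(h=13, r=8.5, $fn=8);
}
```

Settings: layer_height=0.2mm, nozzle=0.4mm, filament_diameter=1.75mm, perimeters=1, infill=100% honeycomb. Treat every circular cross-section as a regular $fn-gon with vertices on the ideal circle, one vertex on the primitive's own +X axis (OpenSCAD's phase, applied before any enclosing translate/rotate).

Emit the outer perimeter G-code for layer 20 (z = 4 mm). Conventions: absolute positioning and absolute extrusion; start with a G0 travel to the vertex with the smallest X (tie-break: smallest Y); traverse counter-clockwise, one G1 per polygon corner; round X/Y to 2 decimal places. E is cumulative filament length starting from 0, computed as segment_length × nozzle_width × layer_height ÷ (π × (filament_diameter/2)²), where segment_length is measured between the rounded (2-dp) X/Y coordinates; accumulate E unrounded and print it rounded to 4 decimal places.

At z = 4 mm: the r=10 cylinder contributes a regular 8-gon of circumradius 10; the cylinder at (14.5, 15) is absent (z outside [4.5, 17.5]); Taking the union: only the r=10 cylinder is present, so the union is just that shape — 1 connected region. The outline is a single polygon with 8 vertices. Extrusion per mm of travel: 0.4 × 0.2 / (π × 0.875²) = 0.033260. Accumulating E over each segment gives final E = 2.0363.

G0 X-10.00 Y0.00 Z4.00
G1 X-7.07 Y-7.07 E0.2545
G1 X0.00 Y-10.00 E0.5091
G1 X7.07 Y-7.07 E0.7636
G1 X10.00 Y0.00 E1.0182
G1 X7.07 Y7.07 E1.2727
G1 X0.00 Y10.00 E1.5273
G1 X-7.07 Y7.07 E1.7818
G1 X-10.00 Y0.00 E2.0363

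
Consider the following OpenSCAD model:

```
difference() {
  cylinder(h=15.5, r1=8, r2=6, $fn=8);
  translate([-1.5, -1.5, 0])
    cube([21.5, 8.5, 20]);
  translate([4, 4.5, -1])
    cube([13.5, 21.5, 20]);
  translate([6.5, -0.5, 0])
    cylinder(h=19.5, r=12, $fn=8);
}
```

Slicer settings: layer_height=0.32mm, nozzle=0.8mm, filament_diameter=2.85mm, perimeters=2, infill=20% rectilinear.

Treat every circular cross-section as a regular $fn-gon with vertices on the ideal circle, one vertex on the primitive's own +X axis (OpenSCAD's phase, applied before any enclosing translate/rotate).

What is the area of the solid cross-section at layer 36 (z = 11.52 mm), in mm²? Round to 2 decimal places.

At z = 11.52 mm: the cone contributes a regular 8-gon of circumradius 6.514 (interpolated between r1=8 and r2=6 at t=0.743) (area = (8/2)·6.514²·sin(360°/8) = 120.00 mm²); the cube at (-1.5, -1.5) is present — its section is the full 21.5×8.5 rectangle (area 182.75 mm²); the cube at (4, 4.5) (footprint 13.5×21.5) is included at this height (area 290.25 mm²); the r=12 cylinder at (6.5, -0.5) contributes a regular 8-gon of circumradius 12 (area = (8/2)·12.000²·sin(360°/8) = 407.29 mm²); Taking the first minus the rest: starting from the cone (120.00 mm²), the 21.5×8.5 cube at (-1.5, -1.5) partially overlaps it — only the 50.86 mm² overlap (of its 182.75 mm²) is removed, clipping the outline; the 13.5×21.5 cube at (4, 4.5) misses the remaining region (no effect); the r=12 cylinder at (6.5, -0.5) partially overlaps it — only the 59.17 mm² overlap (of its 407.29 mm²) is removed, clipping the outline — area = 9.97 mm². Overall, the cross-section is a single solid region. Net area = 9.97 mm².

9.97 mm²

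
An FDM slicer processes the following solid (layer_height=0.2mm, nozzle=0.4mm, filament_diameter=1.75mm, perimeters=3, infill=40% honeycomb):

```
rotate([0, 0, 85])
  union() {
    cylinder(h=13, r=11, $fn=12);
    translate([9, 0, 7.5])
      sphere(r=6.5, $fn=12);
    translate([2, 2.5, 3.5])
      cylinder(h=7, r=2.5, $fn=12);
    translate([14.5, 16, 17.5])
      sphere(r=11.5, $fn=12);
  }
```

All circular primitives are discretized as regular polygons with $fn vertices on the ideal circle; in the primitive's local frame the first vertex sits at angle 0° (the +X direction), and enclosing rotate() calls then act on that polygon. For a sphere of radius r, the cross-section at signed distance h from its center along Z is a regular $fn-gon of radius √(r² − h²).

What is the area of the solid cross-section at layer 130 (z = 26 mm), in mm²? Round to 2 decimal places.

At z = 26 mm: the cylinder is absent (z outside [0, 13]); the sphere at (9, 0) does not reach this height (|z−center|=18.500 > r=6.5); the cylinder at (2, 2.5) is absent (z outside [3.5, 10.5]); the r=11.5 sphere at (14.5, 16) slices to a regular 12-gon of circumradius 7.746 (√(r²−h²) with h=8.5 from center) (area = (12/2)·7.746²·sin(360°/12) = 180.00 mm²); Merging all regions: only the r=11.5 sphere at (14.5, 16) is present, so the union is just that shape — area = 180.00 mm²; (rotated 85° about Z; rotation is an isometry so areas/perimeters/island counts are preserved). Overall, the cross-section is a single solid region. Net area = 180.00 mm².

180.00 mm²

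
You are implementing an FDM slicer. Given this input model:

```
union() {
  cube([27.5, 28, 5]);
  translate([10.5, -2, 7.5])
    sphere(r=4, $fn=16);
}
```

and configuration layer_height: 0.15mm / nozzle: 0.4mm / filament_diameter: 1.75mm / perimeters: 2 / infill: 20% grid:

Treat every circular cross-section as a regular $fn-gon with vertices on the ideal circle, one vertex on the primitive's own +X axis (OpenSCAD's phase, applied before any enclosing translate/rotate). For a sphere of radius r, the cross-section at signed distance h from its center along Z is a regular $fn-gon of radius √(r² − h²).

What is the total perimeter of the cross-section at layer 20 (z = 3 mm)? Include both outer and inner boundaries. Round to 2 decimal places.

At z = 3 mm: the cube (footprint 27.5×28) is included at this height (perimeter 111.00 mm); the sphere at (10.5, -2) does not reach this height (|z−center|=4.500 > r=4); Combining (union): only the 27.5×28 cube is present, so the union is just that shape — boundary = 111.00 mm. Overall, the cross-section is a single solid region. Total boundary length (outer) = 111.00 mm.

111.00 mm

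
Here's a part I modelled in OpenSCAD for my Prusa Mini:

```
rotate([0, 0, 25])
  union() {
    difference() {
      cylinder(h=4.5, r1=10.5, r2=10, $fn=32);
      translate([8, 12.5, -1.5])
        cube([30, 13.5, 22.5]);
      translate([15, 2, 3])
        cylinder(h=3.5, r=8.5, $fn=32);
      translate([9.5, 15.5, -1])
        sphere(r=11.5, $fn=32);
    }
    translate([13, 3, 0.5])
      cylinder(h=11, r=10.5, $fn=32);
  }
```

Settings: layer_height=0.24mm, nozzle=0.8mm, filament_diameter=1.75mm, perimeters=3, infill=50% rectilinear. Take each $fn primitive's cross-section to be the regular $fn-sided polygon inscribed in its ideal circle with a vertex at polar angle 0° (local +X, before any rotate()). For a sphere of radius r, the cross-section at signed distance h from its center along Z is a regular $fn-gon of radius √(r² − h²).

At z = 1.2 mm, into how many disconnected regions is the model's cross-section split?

1

At z = 1.2 mm: the cone contributes a regular 32-gon of circumradius 10.367 (interpolated between r1=10.5 and r2=10 at t=0.267); the cube at (8, 12.5) (footprint 30×13.5) is included at this height; the cylinder at (15, 2) is absent (z outside [3, 6.5]); the r=11.5 sphere at (9.5, 15.5) slices to a regular 32-gon of circumradius 11.288 (√(r²−h²) with h=2.2 from center); After the difference (first − rest): starting from the cone, the 30×13.5 cube at (8, 12.5) misses the remaining region (no effect); the r=11.5 sphere at (9.5, 15.5) partially overlaps it — only the 26.83 mm² overlap (of its 397.70 mm²) is removed, clipping the outline — 1 connected region; the r=10.5 cylinder at (13, 3) contributes a regular 32-gon of circumradius 10.5; Merging all regions: the regions partially overlap (shared area 66.31 mm²), so overlapping operands fuse into one piece — 1 connected region; (rotated 25° about Z; rotation is an isometry so areas/perimeters/island counts are preserved). The result has 1 disconnected region.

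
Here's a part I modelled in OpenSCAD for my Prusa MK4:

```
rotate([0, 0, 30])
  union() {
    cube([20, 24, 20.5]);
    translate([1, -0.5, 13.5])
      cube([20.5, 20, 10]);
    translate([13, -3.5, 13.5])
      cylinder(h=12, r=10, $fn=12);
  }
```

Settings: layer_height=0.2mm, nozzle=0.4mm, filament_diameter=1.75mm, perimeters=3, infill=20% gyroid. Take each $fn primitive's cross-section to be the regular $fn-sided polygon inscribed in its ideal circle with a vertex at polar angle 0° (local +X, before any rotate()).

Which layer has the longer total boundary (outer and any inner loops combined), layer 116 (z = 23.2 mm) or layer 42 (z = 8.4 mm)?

Layer 116 (z = 23.2): the cube is not intersected at this z (z outside [0, 20.5]); the 20.5×20 cube at (1, -0.5) contributes its full rectangle (perimeter 81.00 mm); the cylinder at (13, -3.5): section is a regular 12-gon, circumradius r=10 (perimeter = 2·12·10.000·sin(180°/12) = 62.12 mm); Combining (union): the regions partially overlap (shared area 91.54 mm²), so the edge portions inside another operand are dropped and the merged outline is re-measured after clipping — boundary = 100.71 mm; (rotated 30° about Z; rotation is an isometry so areas/perimeters/island counts are preserved). So its perimeter = 100.71 mm. Layer 42 (z = 8.4): the 20×24 cube contributes its full rectangle (perimeter 88.00 mm); the cube at (1, -0.5) does not reach this height (z outside [13.5, 23.5]); the cylinder at (13, -3.5) is not intersected at this z (z outside [13.5, 25.5]); Taking the union: only the 20×24 cube is present, so the union is just that shape — boundary = 88.00 mm; (whole slice rotated 30° about Z — lengths, areas and connectivity unchanged). So its perimeter = 88.00 mm. Layer 116 is larger (100.71 vs 88.00 mm).

layer 116 (z = 23.2 mm)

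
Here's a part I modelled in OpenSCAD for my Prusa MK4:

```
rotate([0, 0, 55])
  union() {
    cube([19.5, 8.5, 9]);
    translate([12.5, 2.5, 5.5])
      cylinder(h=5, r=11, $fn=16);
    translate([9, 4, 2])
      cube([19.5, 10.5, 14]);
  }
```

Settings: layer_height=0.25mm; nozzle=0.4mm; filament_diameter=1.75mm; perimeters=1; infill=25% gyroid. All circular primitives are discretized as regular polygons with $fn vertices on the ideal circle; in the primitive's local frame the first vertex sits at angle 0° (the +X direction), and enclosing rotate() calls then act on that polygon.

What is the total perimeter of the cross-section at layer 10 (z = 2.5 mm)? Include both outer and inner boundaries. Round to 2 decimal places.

At z = 2.5 mm: the cube (footprint 19.5×8.5) is included at this height (perimeter 56.00 mm); the cylinder at (12.5, 2.5) does not reach this height (z outside [5.5, 10.5]); the 19.5×10.5 cube at (9, 4) contributes its full rectangle (perimeter 60.00 mm); Combining (union): the regions partially overlap (shared area 47.25 mm²), so the edge portions inside another operand are dropped and the merged outline is re-measured after clipping — boundary = 86.00 mm; (rotated 55° about Z; rotation is an isometry so areas/perimeters/island counts are preserved). Overall, the cross-section is a single solid region. Total boundary length (outer) = 86.00 mm.

86.00 mm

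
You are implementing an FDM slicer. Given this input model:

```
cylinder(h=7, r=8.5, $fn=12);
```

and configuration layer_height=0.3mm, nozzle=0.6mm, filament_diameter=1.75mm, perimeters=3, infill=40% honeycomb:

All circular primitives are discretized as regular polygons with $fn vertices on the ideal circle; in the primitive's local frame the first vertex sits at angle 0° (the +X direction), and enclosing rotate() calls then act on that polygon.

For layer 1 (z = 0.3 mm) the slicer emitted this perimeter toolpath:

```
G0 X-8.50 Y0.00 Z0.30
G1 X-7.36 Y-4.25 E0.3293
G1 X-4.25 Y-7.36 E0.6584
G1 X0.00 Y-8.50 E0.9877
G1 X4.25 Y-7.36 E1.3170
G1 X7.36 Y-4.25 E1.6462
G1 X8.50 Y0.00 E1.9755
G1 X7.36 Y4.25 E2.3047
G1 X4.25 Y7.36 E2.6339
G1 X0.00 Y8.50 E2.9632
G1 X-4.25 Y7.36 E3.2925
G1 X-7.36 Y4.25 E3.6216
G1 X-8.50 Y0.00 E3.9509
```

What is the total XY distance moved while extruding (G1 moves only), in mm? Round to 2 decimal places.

Sum the Euclidean lengths of each G1 segment: total = 52.79 mm.

52.79 mm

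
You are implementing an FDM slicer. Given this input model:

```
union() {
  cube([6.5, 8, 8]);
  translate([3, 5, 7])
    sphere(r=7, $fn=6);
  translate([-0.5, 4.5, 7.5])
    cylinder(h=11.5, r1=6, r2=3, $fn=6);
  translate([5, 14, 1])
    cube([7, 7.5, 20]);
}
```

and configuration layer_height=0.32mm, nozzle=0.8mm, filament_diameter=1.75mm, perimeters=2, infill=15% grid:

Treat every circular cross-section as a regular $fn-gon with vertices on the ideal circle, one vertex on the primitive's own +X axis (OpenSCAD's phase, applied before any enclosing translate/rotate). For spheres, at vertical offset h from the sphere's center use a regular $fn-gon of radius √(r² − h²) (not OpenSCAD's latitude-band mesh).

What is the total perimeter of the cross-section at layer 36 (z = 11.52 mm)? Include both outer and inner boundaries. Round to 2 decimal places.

67.47 mm

At z = 11.52 mm: the cube is absent (z outside [0, 8]); the r=7 sphere at (3, 5) contributes a regular 6-gon of circumradius √(7²−4.52²) = 5.345 (perimeter = 2·6·5.345·sin(180°/6) = 32.07 mm); the cone at (-0.5, 4.5): at t=0.350 of its height the radius interpolates to r₁+(r₂−r₁)t = 4.951, giving a regular 6-gon of that circumradius (perimeter = 2·6·4.951·sin(180°/6) = 29.71 mm); the cube at (5, 14) is present — its section is the full 7×7.5 rectangle (perimeter 29.00 mm); Merging all regions: the regions partially overlap (shared area 36.65 mm²), so the edge portions inside another operand are dropped and the merged outline is re-measured after clipping — boundary = 67.47 mm. Overall, the cross-section has 2 separate islands. Total boundary length (outer) = 67.47 mm.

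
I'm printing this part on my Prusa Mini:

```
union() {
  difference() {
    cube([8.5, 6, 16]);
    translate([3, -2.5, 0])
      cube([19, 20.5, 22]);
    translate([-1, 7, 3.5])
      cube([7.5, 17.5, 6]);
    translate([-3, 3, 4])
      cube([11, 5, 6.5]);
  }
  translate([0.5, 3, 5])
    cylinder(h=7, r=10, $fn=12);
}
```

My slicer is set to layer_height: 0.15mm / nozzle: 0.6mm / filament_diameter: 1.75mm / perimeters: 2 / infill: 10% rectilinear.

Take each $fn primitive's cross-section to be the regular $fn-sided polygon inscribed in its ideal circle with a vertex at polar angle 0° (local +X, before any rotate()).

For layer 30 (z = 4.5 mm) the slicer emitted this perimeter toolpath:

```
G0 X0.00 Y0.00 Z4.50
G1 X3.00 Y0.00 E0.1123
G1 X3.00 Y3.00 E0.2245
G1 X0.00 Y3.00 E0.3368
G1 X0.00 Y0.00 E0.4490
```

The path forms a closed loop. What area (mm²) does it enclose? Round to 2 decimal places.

9.00 mm²

Apply the shoelace formula to the sequence of (X, Y) vertices; enclosed area = 9.00 mm².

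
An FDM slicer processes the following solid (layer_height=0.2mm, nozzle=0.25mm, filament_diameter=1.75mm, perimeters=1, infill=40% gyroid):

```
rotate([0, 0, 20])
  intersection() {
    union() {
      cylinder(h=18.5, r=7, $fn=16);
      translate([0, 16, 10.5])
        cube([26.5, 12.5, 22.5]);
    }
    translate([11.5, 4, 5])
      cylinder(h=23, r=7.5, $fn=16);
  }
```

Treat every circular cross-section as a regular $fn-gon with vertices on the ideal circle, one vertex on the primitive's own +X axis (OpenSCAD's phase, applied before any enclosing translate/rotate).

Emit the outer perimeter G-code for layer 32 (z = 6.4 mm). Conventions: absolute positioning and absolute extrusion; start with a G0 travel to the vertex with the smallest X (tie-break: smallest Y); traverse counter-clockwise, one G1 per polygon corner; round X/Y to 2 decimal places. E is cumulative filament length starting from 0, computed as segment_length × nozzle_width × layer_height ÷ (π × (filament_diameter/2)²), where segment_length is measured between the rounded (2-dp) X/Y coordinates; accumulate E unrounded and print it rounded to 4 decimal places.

G0 X2.17 Y6.54 Z6.40
G1 X2.39 Y5.13 E0.0297
G1 X3.91 Y2.63 E0.0905
G1 X6.27 Y0.89 E0.1514
G1 X6.83 Y0.76 E0.1634
G1 X6.58 Y2.39 E0.1977
G1 X5.16 Y4.73 E0.2546
G1 X2.96 Y6.34 E0.3112
G1 X2.17 Y6.54 E0.3282

At z = 6.4 mm: the r=7 cylinder gives a regular 16-gon of circumradius 7 (constant along its height); the cube at (0, 16) is absent (z outside [10.5, 33]); Combining (union): only the r=7 cylinder is present, so the union is just that shape — 1 connected region; the r=7.5 cylinder at (11.5, 4) contributes a regular 16-gon of circumradius 7.5; Keeping only the common overlap: the r=7.5 cylinder at (11.5, 4) partially overlaps that combined region; clipping to the common part keeps 10.93 mm² — 1 connected region; (whole slice rotated 20° about Z — lengths, areas and connectivity unchanged). The outline is a single polygon with 8 vertices. Extrusion per mm of travel: 0.25 × 0.2 / (π × 0.875²) = 0.020788. Accumulating E over each segment gives final E = 0.3282.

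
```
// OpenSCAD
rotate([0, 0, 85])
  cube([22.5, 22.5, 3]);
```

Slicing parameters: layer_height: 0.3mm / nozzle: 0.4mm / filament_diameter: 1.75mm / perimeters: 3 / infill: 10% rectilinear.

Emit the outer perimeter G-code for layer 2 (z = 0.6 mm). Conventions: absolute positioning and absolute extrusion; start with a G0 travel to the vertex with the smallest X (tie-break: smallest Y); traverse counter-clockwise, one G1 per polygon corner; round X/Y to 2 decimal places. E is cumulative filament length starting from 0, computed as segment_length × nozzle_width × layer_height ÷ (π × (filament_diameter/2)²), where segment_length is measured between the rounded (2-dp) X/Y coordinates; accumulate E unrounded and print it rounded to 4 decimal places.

G0 X-22.41 Y1.96 Z0.60
G1 X0.00 Y0.00 E1.1223
G1 X1.96 Y22.41 E2.2446
G1 X-20.45 Y24.38 E3.3670
G1 X-22.41 Y1.96 E4.4898

At z = 0.6 mm: the 22.5×22.5 cube contributes its full rectangle; (rotated 85° about Z; rotation is an isometry so areas/perimeters/island counts are preserved). The outline is a single polygon with 4 vertices. Extrusion per mm of travel: 0.4 × 0.3 / (π × 0.875²) = 0.049890. Accumulating E over each segment gives final E = 4.4898.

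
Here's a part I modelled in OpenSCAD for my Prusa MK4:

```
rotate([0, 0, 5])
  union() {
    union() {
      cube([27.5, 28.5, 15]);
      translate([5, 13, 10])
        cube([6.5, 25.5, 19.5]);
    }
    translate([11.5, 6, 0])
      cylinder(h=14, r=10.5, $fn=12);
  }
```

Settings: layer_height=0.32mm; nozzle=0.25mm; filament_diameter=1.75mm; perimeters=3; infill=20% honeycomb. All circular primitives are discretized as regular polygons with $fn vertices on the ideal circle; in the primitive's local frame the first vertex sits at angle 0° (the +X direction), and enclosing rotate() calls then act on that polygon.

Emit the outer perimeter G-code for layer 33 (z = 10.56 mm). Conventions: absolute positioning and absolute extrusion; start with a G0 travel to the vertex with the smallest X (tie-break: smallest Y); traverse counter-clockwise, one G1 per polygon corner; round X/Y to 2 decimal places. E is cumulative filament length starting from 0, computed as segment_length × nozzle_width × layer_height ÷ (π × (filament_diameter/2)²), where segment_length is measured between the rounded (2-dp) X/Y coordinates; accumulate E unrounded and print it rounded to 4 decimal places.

At z = 10.56 mm: the cube (footprint 27.5×28.5) is included at this height; the 6.5×25.5 cube at (5, 13) contributes its full rectangle; Merging all regions: the regions partially overlap (shared area 100.75 mm²), so overlapping operands fuse into one piece — 1 connected region; the r=10.5 cylinder at (11.5, 6) contributes a regular 12-gon of circumradius 10.5; Combining (union): the regions partially overlap (shared area 281.32 mm²), so overlapping operands fuse into one piece — 1 connected region; (rotated 5° about Z; rotation is an isometry so areas/perimeters/island counts are preserved). The outline is a single polygon with 13 vertices. Extrusion per mm of travel: 0.25 × 0.32 / (π × 0.875²) = 0.033260. Accumulating E over each segment gives final E = 4.4881.

G0 X-2.48 Y28.39 Z10.56
G1 X0.00 Y0.00 E0.9479
G1 X3.14 Y0.28 E1.0527
G1 X6.50 Y-2.54 E1.1986
G1 X11.85 Y-3.48 E1.3793
G1 X16.96 Y-1.62 E1.5601
G1 X19.77 Y1.73 E1.7056
G1 X27.40 Y2.40 E1.9603
G1 X24.91 Y30.79 E2.9082
G1 X8.97 Y29.39 E3.4404
G1 X8.10 Y39.36 E3.7733
G1 X1.63 Y38.79 E3.9893
G1 X2.50 Y28.83 E4.3218
G1 X-2.48 Y28.39 E4.4881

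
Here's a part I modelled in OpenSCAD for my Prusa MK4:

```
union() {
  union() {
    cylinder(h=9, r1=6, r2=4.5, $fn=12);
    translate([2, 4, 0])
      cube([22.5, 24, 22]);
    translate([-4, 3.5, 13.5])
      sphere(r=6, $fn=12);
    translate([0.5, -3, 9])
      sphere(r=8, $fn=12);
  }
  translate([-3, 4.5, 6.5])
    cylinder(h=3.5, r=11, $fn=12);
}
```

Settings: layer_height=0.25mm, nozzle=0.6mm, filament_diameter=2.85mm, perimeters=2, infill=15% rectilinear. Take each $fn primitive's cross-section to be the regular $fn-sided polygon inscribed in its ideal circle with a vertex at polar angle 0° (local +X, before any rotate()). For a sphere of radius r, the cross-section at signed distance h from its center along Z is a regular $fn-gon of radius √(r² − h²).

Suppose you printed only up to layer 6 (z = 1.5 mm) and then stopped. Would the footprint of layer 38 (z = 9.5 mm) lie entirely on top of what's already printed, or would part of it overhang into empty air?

part overhangs

Compare the two slices. At z = 1.5: the cone: at t=0.167 of its height the radius interpolates to r₁+(r₂−r₁)t = 5.750, giving a regular 12-gon of that circumradius (area = (12/2)·5.750²·sin(360°/12) = 99.19 mm²); the cube at (2, 4) is present — its section is the full 22.5×24 rectangle (area 540.00 mm²); the sphere at (-4, 3.5) is absent (|z−center|=12.000 > r=6); the r=8 sphere at (0.5, -3) slices to a regular 12-gon of circumradius 2.784 (√(r²−h²) with h=7.5 from center) (area = (12/2)·2.784²·sin(360°/12) = 23.25 mm²); Taking the union: the regions partially overlap — summed areas 662.44 mm² minus the doubly-counted overlap 24.41 mm² gives 638.03 mm² — area = 638.03 mm²; the cylinder at (-3, 4.5) is not intersected at this z (z outside [6.5, 10]); Taking the union: only that combined region is present, so the union is just that shape — area = 638.03 mm². At z = 9.5: the cone does not reach this height (z outside [0, 9]); the 22.5×24 cube at (2, 4) contributes its full rectangle (area 540.00 mm²); the r=6 sphere at (-4, 3.5) slices to a regular 12-gon of circumradius 4.472 (√(r²−h²) with h=4 from center) (area = (12/2)·4.472²·sin(360°/12) = 60.00 mm²); the sphere at (0.5, -3): section is a regular 12-gon, circumradius = √(r²−h²) = √(8²−0.5²) = 7.984 (area = (12/2)·7.984²·sin(360°/12) = 191.25 mm²); Merging all regions: the regions partially overlap — summed areas 791.25 mm² minus the doubly-counted overlap 26.21 mm² gives 765.04 mm² — area = 765.04 mm²; the r=11 cylinder at (-3, 4.5) gives a regular 12-gon of circumradius 11 (constant along its height) (area = (12/2)·11.000²·sin(360°/12) = 363.00 mm²); Merging all regions: the regions partially overlap — summed areas 1128.04 mm² minus the doubly-counted overlap 193.77 mm² gives 934.27 mm² — area = 934.27 mm². Checking containment: at z = 9.5 the cross-section extends beyond the z = 1.5 cross-section by about 296.24 mm².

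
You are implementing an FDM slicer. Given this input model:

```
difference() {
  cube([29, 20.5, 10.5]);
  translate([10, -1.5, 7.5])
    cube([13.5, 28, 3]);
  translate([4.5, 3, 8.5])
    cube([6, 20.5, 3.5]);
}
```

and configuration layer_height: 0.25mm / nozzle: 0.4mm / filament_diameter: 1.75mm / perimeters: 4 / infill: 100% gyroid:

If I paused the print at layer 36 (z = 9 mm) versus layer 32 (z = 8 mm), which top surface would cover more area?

Layer 36 (z = 9): the 29×20.5 cube contributes its full rectangle (area 594.50 mm²); the cube at (10, -1.5) is present — its section is the full 13.5×28 rectangle (area 378.00 mm²); the cube at (4.5, 3) is present — its section is the full 6×20.5 rectangle (area 123.00 mm²); Subtracting the remaining from the first: starting from the 29×20.5 cube (594.50 mm²), the 13.5×28 cube at (10, -1.5) partially overlaps it — only the 276.75 mm² overlap (of its 378.00 mm²) is removed, clipping the outline; the 6×20.5 cube at (4.5, 3) partially overlaps it — only the 96.25 mm² overlap (of its 123.00 mm²) is removed, clipping the outline — area = 221.50 mm². So its area = 221.50 mm². Layer 32 (z = 8): the cube (footprint 29×20.5) is included at this height (area 594.50 mm²); the cube at (10, -1.5) (footprint 13.5×28) is included at this height (area 378.00 mm²); the cube at (4.5, 3) is absent (z outside [8.5, 12]); Taking the first minus the rest: starting from the 29×20.5 cube (594.50 mm²), the 13.5×28 cube at (10, -1.5) partially overlaps it — only the 276.75 mm² overlap (of its 378.00 mm²) is removed, clipping the outline — area = 317.75 mm². So its area = 317.75 mm². Layer 32 is larger (317.75 vs 221.50 mm²).

layer 32 (z = 8 mm)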